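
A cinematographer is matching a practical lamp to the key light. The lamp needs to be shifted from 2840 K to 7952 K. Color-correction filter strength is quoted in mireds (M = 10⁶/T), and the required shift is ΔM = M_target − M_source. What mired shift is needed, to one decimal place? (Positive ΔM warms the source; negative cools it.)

-226.4 mireds

M_source = 10⁶/2840 = 352.113; M_target = 10⁶/7952 = 125.755.
ΔM = 125.755 − 352.113 = -226.358 → -226.4 mireds, a cooling shift.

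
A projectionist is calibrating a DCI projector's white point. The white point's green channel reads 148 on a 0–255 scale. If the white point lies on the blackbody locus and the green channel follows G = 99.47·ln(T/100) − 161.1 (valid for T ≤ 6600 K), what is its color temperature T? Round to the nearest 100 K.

2200 K

ln t = (148 + 161.1) / 99.47 = 3.1075.
t = e^3.1075 = 22.364.
T = 100·t = 2236 K → 2200 K to the nearest 100 K.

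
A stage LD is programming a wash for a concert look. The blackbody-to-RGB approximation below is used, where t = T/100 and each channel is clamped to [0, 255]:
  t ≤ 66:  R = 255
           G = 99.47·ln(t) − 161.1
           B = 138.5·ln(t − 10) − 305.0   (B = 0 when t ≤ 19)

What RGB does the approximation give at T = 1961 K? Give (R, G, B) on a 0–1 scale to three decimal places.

t = 1961/100 = 19.61; the t ≤ 66 branch applies.
R = 255 by definition for t ≤ 66.
G = 99.47·ln 19.61 − 161.1 = 99.47·2.9760 − 161.1 = 134.927.
B = 138.5·ln(19.61 − 10) − 305.0 = 138.5·ln 9.61 − 305.0 = 138.5·2.2628 − 305.0 = 8.398.
Dividing each by 255: (1.0000, 0.5291, 0.0329) → (1.000, 0.529, 0.033).

(1.000, 0.529, 0.033)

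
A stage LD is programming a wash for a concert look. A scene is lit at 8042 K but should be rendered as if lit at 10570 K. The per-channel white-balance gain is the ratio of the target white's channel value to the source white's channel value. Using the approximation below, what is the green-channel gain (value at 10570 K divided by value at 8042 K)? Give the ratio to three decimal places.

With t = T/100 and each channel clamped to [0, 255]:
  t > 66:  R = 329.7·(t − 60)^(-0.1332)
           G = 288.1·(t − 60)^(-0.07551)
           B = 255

At 8042 K (t = 80.42):
  G = 288.1·(80.42 − 60)^(-0.07551) = 288.1·20.42^(-0.07551) = 288.1·0.79630 = 229.415.
At 10570 K (t = 105.7):
  G = 288.1·(105.7 − 60)^(-0.07551) = 288.1·45.7^(-0.07551) = 288.1·0.74931 = 215.875.
Gain = 215.875 / 229.415 = 0.9410 → 0.941.

0.941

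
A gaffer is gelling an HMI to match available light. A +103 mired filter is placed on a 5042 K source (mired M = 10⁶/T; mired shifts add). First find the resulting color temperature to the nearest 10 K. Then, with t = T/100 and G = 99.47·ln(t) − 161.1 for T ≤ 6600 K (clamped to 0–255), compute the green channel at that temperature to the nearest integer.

187

M_in = 10⁶/5042 = 198.33; M_out = 198.33 + (+103) = 301.33.
T_out = 10⁶/301.33 = 3318.6 K → 3320 K; t = 33.2.
G = 99.47·ln 33.2 − 161.1 = 99.47·3.5025 − 161.1 = 187.299.
Rounded: 187.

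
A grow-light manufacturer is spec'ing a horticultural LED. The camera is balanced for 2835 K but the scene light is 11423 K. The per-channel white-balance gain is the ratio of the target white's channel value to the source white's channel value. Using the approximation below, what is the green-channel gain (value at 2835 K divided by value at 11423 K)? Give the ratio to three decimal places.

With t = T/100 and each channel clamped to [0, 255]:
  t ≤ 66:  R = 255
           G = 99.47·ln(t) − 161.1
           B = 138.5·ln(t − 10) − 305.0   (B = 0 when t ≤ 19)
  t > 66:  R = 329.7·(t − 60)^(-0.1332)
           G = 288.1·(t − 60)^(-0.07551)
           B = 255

At 11423 K (t = 114.23):
  G = 288.1·(114.23 − 60)^(-0.07551) = 288.1·54.23^(-0.07551) = 288.1·0.73969 = 213.104.
At 2835 K (t = 28.35):
  G = 99.47·ln 28.35 − 161.1 = 99.47·3.3446 − 161.1 = 171.590.
Gain = 171.590 / 213.104 = 0.8052 → 0.805.

0.805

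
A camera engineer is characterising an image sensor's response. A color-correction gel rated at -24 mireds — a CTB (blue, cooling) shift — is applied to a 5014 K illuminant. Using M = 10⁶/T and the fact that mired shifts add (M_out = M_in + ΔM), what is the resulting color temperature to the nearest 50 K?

5700 K

M_in = 10⁶/5014 = 199.44 mireds.
M_out = 199.44 + (-24) = 175.44 mireds.
T_out = 10⁶/175.44 = 5699.9 K → 5700 K.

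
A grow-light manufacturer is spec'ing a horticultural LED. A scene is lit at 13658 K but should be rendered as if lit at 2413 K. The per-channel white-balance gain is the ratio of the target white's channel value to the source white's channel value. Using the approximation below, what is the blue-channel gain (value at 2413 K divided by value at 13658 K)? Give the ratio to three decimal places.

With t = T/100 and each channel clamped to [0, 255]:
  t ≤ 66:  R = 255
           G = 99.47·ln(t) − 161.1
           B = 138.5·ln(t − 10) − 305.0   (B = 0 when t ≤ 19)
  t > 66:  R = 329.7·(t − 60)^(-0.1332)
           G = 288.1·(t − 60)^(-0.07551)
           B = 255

0.242

At 13658 K (t = 136.58):
  B = 255 by definition for t > 66.
At 2413 K (t = 24.13):
  B = 138.5·ln(24.13 − 10) − 305.0 = 138.5·ln 14.13 − 305.0 = 138.5·2.6483 − 305.0 = 61.790.
Gain = 61.790 / 255.000 = 0.2423 → 0.242.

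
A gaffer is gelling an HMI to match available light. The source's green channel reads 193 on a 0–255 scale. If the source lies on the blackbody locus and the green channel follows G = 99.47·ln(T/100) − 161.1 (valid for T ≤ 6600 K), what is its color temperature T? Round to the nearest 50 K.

3500 K

ln t = (193 + 161.1) / 99.47 = 3.5599.
t = e^3.5599 = 35.159.
T = 100·t = 3516 K → 3500 K to the nearest 50 K.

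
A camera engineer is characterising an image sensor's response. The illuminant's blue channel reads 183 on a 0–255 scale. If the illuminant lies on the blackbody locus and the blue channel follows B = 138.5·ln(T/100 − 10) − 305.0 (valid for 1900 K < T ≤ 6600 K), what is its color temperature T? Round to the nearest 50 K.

4400 K

ln(t − 10) = (183 + 305.0) / 138.5 = 3.5235.
t − 10 = e^3.5235 = 33.902, so t = 43.902.
T = 100·t = 4390 K → 4400 K to the nearest 50 K.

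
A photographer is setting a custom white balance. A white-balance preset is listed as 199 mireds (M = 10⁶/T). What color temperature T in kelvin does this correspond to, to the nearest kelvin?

T = 10⁶ / 199 = 5025.13 K → 5025 K.

5025 K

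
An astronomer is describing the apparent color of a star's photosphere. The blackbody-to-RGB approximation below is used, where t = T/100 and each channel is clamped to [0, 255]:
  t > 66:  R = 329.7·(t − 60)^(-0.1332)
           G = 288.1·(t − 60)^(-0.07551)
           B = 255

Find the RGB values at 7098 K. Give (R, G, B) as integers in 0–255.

(240, 240, 255)

t = 7098/100 = 70.98; the t > 66 branch applies.
R = 329.7·(70.98 − 60)^(-0.1332) = 329.7·10.98^(-0.1332) = 329.7·0.72676 = 239.613.
G = 288.1·(70.98 − 60)^(-0.07551) = 288.1·10.98^(-0.07551) = 288.1·0.83450 = 240.418.
B = 255 by definition for t > 66.
Rounded: (240, 240, 255).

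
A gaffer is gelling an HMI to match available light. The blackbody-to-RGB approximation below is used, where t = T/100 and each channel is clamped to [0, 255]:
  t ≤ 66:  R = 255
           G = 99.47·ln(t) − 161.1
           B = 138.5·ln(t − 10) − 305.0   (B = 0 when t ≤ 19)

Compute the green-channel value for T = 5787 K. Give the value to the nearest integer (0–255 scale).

t = 5787/100 = 57.87; the t ≤ 66 branch applies.
G = 99.47·ln 57.87 − 161.1 = 99.47·4.0582 − 161.1 = 242.569.
Rounded: 243.

243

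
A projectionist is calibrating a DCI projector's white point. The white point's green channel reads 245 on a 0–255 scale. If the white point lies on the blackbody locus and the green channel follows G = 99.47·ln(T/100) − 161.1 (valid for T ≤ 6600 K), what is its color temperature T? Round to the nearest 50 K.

5950 K

ln t = (245 + 161.1) / 99.47 = 4.0826.
t = e^4.0826 = 59.302.
T = 100·t = 5930 K → 5950 K to the nearest 50 K.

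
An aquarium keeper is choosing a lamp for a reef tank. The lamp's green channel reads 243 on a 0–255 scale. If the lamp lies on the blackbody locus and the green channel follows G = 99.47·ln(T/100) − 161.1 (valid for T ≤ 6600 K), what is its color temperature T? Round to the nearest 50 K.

ln t = (243 + 161.1) / 99.47 = 4.0625.
t = e^4.0625 = 58.121.
T = 100·t = 5812 K → 5800 K to the nearest 50 K.

5800 K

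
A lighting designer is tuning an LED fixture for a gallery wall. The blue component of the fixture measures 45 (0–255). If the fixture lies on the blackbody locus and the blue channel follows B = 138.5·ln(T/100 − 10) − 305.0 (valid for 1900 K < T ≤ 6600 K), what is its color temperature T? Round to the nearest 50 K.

2250 K

ln(t − 10) = (45 + 305.0) / 138.5 = 2.5271.
t − 10 = e^2.5271 = 12.517, so t = 22.517.
T = 100·t = 2252 K → 2250 K to the nearest 50 K.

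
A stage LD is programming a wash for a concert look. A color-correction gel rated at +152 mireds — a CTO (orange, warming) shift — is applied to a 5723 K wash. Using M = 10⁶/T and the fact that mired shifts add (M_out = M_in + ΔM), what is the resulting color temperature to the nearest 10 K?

M_in = 10⁶/5723 = 174.73 mireds.
M_out = 174.73 + (+152) = 326.73 mireds.
T_out = 10⁶/326.73 = 3060.6 K → 3060 K.

3060 K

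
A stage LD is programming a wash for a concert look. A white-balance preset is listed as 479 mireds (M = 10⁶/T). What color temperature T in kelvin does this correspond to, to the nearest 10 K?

T = 10⁶ / 479 = 2087.68 K → 2090 K.

2090 K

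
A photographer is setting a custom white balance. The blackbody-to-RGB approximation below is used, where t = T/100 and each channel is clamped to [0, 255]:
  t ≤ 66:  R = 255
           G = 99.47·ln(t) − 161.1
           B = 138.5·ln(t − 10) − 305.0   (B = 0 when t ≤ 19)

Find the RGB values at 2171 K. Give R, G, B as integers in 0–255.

t = 2171/100 = 21.71; the t ≤ 66 branch applies.
R = 255 by definition for t ≤ 66.
G = 99.47·ln 21.71 − 161.1 = 99.47·3.0778 − 161.1 = 145.046.
B = 138.5·ln(21.71 − 10) − 305.0 = 138.5·ln 11.71 − 305.0 = 138.5·2.4604 − 305.0 = 35.771.
Rounded: (255, 145, 36).

R=255, G=145, B=36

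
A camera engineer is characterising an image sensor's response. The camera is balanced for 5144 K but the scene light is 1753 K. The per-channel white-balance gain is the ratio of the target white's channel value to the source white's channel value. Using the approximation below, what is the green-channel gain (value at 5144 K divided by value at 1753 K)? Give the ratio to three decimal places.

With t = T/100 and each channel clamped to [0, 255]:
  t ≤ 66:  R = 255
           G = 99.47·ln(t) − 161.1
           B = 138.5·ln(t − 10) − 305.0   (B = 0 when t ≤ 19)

At 1753 K (t = 17.53):
  G = 99.47·ln 17.53 − 161.1 = 99.47·2.8639 − 161.1 = 123.773.
At 5144 K (t = 51.44):
  G = 99.47·ln 51.44 − 161.1 = 99.47·3.9404 − 161.1 = 230.853.
Gain = 230.853 / 123.773 = 1.8651 → 1.865.

1.865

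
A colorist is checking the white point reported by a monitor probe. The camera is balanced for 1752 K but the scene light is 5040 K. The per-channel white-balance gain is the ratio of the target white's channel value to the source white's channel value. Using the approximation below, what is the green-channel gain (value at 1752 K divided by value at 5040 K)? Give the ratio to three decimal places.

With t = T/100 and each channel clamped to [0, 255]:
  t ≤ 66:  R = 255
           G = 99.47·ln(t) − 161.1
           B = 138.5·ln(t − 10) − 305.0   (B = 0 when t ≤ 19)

At 5040 K (t = 50.4):
  G = 99.47·ln 50.4 − 161.1 = 99.47·3.9200 − 161.1 = 228.822.
At 1752 K (t = 17.52):
  G = 99.47·ln 17.52 − 161.1 = 99.47·2.8633 − 161.1 = 123.717.
Gain = 123.717 / 228.822 = 0.5407 → 0.541.

0.541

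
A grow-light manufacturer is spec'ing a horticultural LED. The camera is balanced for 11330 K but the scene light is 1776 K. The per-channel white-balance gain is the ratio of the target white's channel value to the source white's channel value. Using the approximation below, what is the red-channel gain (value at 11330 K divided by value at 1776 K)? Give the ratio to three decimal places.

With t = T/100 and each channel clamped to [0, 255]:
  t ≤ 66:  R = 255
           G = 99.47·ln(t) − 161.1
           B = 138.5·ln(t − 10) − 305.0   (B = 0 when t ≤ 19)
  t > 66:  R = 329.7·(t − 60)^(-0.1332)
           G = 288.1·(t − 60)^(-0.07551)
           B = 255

0.761

At 1776 K (t = 17.76):
  R = 255 by definition for t ≤ 66.
At 11330 K (t = 113.3):
  R = 329.7·(113.3 − 60)^(-0.1332) = 329.7·53.3^(-0.1332) = 329.7·0.58884 = 194.142.
Gain = 194.142 / 255.000 = 0.7613 → 0.761.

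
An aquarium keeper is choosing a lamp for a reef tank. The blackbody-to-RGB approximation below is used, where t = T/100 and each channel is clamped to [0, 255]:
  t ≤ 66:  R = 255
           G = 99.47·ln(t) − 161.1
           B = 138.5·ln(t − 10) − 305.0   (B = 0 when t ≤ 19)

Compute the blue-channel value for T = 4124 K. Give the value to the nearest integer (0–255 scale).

172

t = 4124/100 = 41.24; the t ≤ 66 branch applies.
B = 138.5·ln(41.24 − 10) − 305.0 = 138.5·ln 31.24 − 305.0 = 138.5·3.4417 − 305.0 = 171.675.
Rounded: 172.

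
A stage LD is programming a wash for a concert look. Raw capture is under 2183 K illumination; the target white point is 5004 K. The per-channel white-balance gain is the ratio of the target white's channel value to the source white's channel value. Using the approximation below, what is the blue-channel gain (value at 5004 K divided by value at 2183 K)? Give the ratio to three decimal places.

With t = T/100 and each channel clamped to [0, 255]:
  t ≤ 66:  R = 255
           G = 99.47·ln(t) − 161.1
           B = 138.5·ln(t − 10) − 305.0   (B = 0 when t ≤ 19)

5.541

At 2183 K (t = 21.83):
  B = 138.5·ln(21.83 − 10) − 305.0 = 138.5·ln 11.83 − 305.0 = 138.5·2.4706 − 305.0 = 37.183.
At 5004 K (t = 50.04):
  B = 138.5·ln(50.04 − 10) − 305.0 = 138.5·ln 40.04 − 305.0 = 138.5·3.6899 − 305.0 = 206.048.
Gain = 206.048 / 37.183 = 5.5414 → 5.541.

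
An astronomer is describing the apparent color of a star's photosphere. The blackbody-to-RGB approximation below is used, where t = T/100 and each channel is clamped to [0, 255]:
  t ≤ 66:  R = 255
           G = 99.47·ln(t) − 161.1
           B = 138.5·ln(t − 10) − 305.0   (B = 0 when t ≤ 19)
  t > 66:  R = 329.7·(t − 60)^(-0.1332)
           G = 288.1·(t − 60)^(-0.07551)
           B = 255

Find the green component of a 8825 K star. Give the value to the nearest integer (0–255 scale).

t = 8825/100 = 88.25; the t > 66 branch applies.
G = 288.1·(88.25 − 60)^(-0.07551) = 288.1·28.25^(-0.07551) = 288.1·0.77702 = 223.860.
Rounded: 224.

224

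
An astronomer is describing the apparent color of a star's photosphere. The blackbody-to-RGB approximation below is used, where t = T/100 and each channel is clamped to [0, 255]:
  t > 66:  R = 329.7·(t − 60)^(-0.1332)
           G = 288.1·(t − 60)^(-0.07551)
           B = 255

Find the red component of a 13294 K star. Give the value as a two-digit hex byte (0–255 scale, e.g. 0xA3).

0xBA

t = 13294/100 = 132.94; the t > 66 branch applies.
R = 329.7·(132.94 − 60)^(-0.1332) = 329.7·72.94^(-0.1332) = 329.7·0.56475 = 186.197.
Rounded: 186; in hex, 0xBA.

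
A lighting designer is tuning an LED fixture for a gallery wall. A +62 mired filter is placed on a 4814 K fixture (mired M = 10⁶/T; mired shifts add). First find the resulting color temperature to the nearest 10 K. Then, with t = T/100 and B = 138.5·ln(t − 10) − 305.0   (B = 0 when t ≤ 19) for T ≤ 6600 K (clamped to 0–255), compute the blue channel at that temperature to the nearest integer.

M_in = 10⁶/4814 = 207.73; M_out = 207.73 + (+62) = 269.73.
T_out = 10⁶/269.73 = 3707.4 K → 3710 K; t = 37.1.
B = 138.5·ln(37.1 − 10) − 305.0 = 138.5·ln 27.1 − 305.0 = 138.5·3.2995 − 305.0 = 151.985.
Rounded: 152.

152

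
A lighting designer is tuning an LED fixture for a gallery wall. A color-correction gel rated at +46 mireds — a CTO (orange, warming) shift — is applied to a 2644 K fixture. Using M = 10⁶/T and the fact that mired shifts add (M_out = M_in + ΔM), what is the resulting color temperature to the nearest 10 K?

M_in = 10⁶/2644 = 378.21 mireds.
M_out = 378.21 + (+46) = 424.21 mireds.
T_out = 10⁶/424.21 = 2357.3 K → 2360 K.

2360 K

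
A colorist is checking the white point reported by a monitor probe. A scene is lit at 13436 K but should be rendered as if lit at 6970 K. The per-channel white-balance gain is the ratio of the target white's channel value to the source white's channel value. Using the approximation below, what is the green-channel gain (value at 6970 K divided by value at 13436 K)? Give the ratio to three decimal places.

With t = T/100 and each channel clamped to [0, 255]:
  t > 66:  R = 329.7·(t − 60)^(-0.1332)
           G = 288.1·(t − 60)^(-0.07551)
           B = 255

1.166

At 13436 K (t = 134.36):
  G = 288.1·(134.36 − 60)^(-0.07551) = 288.1·74.36^(-0.07551) = 288.1·0.72226 = 208.084.
At 6970 K (t = 69.7):
  G = 288.1·(69.7 − 60)^(-0.07551) = 288.1·9.7^(-0.07551) = 288.1·0.84234 = 242.679.
Gain = 242.679 / 208.084 = 1.1663 → 1.166.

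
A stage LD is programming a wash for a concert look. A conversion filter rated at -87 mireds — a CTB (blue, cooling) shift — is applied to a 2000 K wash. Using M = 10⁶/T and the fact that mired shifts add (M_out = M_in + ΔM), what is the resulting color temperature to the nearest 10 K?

M_in = 10⁶/2000 = 500.00 mireds.
M_out = 500.00 + (-87) = 413.00 mireds.
T_out = 10⁶/413.00 = 2421.3 K → 2420 K.

2420 K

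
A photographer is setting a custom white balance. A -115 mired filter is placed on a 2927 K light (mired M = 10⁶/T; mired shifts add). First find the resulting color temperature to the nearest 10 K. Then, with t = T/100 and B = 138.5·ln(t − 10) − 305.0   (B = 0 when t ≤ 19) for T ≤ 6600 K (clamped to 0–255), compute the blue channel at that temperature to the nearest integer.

M_in = 10⁶/2927 = 341.65; M_out = 341.65 + (-115) = 226.65.
T_out = 10⁶/226.65 = 4412.2 K → 4410 K; t = 44.1.
B = 138.5·ln(44.1 − 10) − 305.0 = 138.5·ln 34.1 − 305.0 = 138.5·3.5293 − 305.0 = 183.808.
Rounded: 184.

184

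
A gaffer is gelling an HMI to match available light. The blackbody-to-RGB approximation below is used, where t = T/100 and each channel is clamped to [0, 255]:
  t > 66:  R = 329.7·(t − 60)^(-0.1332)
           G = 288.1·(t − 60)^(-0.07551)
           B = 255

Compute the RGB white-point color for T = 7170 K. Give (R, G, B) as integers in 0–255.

t = 7170/100 = 71.7; the t > 66 branch applies.
R = 329.7·(71.7 − 60)^(-0.1332) = 329.7·11.7^(-0.1332) = 329.7·0.72064 = 237.595.
G = 288.1·(71.7 − 60)^(-0.07551) = 288.1·11.7^(-0.07551) = 288.1·0.83050 = 239.268.
B = 255 by definition for t > 66.
Rounded: (238, 239, 255).

(238, 239, 255)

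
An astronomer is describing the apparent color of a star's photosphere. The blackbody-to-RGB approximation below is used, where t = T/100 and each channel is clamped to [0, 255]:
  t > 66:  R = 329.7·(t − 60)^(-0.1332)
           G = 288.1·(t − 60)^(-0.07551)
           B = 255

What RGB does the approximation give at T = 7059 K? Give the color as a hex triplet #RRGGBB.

#F1F1FF

t = 7059/100 = 70.59; the t > 66 branch applies.
R = 329.7·(70.59 − 60)^(-0.1332) = 329.7·10.59^(-0.1332) = 329.7·0.73027 = 240.770.
G = 288.1·(70.59 − 60)^(-0.07551) = 288.1·10.59^(-0.07551) = 288.1·0.83678 = 241.076.
B = 255 by definition for t > 66.
Rounded: (241, 241, 255).
In hex: #F1F1FF.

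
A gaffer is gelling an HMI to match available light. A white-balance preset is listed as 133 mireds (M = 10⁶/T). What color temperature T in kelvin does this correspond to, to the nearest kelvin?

7519 K

T = 10⁶ / 133 = 7518.80 K → 7519 K.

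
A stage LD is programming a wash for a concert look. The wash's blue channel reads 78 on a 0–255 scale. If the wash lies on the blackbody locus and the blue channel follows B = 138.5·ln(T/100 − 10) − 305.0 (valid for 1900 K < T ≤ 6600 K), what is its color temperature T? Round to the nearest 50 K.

2600 K

ln(t − 10) = (78 + 305.0) / 138.5 = 2.7653.
t − 10 = e^2.7653 = 15.884, so t = 25.884.
T = 100·t = 2588 K → 2600 K to the nearest 50 K.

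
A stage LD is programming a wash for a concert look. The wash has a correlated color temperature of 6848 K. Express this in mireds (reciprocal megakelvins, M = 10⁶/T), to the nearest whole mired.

146 mireds

M = 10⁶ / 6848 = 146.028 → 146 mireds.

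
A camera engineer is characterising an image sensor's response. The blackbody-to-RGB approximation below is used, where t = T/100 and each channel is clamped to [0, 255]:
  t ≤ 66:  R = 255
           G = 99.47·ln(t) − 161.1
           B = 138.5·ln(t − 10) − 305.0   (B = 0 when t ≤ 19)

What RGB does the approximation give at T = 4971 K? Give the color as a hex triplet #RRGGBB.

t = 4971/100 = 49.71; the t ≤ 66 branch applies.
R = 255 by definition for t ≤ 66.
G = 99.47·ln 49.71 − 161.1 = 99.47·3.9062 − 161.1 = 227.450.
B = 138.5·ln(49.71 − 10) − 305.0 = 138.5·ln 39.71 − 305.0 = 138.5·3.6816 − 305.0 = 204.902.
Rounded: (255, 227, 205).
In hex: #FFE3CD.

#FFE3CD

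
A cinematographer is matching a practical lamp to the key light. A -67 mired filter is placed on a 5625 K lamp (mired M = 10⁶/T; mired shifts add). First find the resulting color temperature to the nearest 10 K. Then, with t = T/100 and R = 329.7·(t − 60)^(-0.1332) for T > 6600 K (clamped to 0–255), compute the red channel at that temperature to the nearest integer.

M_in = 10⁶/5625 = 177.78; M_out = 177.78 + (-67) = 110.78.
T_out = 10⁶/110.78 = 9027.1 K → 9030 K; t = 90.3.
R = 329.7·(90.3 − 60)^(-0.1332) = 329.7·30.3^(-0.1332) = 329.7·0.63485 = 209.310.
Rounded: 209.

209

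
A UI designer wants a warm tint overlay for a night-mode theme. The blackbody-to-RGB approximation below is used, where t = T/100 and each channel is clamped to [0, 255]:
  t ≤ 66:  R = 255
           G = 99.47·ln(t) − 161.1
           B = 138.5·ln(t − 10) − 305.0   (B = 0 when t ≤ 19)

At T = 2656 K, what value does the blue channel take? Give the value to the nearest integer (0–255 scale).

t = 2656/100 = 26.56; the t ≤ 66 branch applies.
B = 138.5·ln(26.56 − 10) − 305.0 = 138.5·ln 16.56 − 305.0 = 138.5·2.8070 − 305.0 = 83.768.
Rounded: 84.

84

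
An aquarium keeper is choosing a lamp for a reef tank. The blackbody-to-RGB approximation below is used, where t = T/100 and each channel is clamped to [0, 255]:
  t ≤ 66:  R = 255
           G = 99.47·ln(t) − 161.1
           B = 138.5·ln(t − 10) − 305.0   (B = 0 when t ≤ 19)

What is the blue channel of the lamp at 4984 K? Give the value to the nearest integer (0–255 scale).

t = 4984/100 = 49.84; the t ≤ 66 branch applies.
B = 138.5·ln(49.84 − 10) − 305.0 = 138.5·ln 39.84 − 305.0 = 138.5·3.6849 − 305.0 = 205.355.
Rounded: 205.

205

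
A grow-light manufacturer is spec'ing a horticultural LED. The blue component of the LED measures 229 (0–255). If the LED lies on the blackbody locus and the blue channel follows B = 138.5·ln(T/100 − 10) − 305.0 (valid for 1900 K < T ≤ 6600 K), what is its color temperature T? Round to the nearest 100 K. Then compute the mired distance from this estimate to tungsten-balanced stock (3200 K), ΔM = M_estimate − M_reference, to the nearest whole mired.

-137 mireds

ln(t − 10) = (229 + 305.0) / 138.5 = 3.8556.
t − 10 = e^3.8556 = 47.257, so t = 57.257.
T = 100·t = 5726 K → 5700 K to the nearest 100 K.
M_estimate = 10⁶/5700 = 175.44; M_reference = 10⁶/3200 = 312.50.
ΔM = 175.44 − 312.50 = -137.06 → -137 mireds.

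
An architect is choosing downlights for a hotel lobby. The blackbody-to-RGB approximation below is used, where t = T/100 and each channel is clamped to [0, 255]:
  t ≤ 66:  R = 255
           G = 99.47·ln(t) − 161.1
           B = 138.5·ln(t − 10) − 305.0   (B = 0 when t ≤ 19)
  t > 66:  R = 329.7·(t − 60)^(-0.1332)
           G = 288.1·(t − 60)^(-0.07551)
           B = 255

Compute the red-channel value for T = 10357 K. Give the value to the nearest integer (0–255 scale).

t = 10357/100 = 103.57; the t > 66 branch applies.
R = 329.7·(103.57 − 60)^(-0.1332) = 329.7·43.57^(-0.1332) = 329.7·0.60487 = 199.425.
Rounded: 199.

199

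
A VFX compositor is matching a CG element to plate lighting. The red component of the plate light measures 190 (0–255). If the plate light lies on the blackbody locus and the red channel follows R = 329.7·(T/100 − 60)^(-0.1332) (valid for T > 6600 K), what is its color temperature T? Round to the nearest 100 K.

(t − 60)^(-0.1332) = 190/329.7 = 0.57628.
t − 60 = 0.57628^(1/-0.1332) = 0.57628^(-7.508) = 62.667, so t = 122.667.
T = 100·t = 12267 K → 12300 K to the nearest 100 K.

12300 K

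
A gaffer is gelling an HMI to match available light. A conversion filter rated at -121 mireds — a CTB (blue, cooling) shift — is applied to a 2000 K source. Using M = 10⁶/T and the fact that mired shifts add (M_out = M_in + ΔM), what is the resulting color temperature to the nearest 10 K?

2640 K

M_in = 10⁶/2000 = 500.00 mireds.
M_out = 500.00 + (-121) = 379.00 mireds.
T_out = 10⁶/379.00 = 2638.5 K → 2640 K.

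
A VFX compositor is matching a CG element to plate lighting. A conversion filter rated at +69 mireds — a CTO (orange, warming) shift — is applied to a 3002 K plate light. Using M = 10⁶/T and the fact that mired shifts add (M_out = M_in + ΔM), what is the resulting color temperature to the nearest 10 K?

M_in = 10⁶/3002 = 333.11 mireds.
M_out = 333.11 + (+69) = 402.11 mireds.
T_out = 10⁶/402.11 = 2486.9 K → 2490 K.

2490 K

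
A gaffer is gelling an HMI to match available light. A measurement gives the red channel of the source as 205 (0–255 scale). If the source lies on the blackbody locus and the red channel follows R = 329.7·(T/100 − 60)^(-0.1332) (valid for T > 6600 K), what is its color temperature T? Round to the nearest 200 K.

9600 K

(t − 60)^(-0.1332) = 205/329.7 = 0.62178.
t − 60 = 0.62178^(1/-0.1332) = 0.62178^(-7.508) = 35.423, so t = 95.423.
T = 100·t = 9542 K → 9600 K to the nearest 200 K.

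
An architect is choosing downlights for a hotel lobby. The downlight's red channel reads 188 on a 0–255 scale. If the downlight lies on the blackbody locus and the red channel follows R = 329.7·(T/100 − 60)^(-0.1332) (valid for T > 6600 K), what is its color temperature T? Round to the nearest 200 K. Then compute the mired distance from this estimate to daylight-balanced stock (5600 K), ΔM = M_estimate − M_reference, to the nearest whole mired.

-100 mireds

(t − 60)^(-0.1332) = 188/329.7 = 0.57022.
t − 60 = 0.57022^(1/-0.1332) = 0.57022^(-7.508) = 67.848, so t = 127.848.
T = 100·t = 12785 K → 12800 K to the nearest 200 K.
M_estimate = 10⁶/12800 = 78.12; M_reference = 10⁶/5600 = 178.57.
ΔM = 78.12 − 178.57 = -100.45 → -100 mireds.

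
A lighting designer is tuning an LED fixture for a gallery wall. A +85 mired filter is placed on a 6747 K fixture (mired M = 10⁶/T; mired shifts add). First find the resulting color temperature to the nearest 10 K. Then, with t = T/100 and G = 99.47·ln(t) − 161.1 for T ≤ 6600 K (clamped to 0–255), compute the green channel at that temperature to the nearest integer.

213

M_in = 10⁶/6747 = 148.21; M_out = 148.21 + (+85) = 233.21.
T_out = 10⁶/233.21 = 4287.9 K → 4290 K; t = 42.9.
G = 99.47·ln 42.9 − 161.1 = 99.47·3.7589 − 161.1 = 212.795.
Rounded: 213.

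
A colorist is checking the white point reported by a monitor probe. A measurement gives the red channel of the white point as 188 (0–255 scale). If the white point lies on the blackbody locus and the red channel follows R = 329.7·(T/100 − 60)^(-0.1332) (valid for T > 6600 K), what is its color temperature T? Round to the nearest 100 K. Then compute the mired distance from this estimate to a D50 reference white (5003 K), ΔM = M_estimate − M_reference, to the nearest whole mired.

(t − 60)^(-0.1332) = 188/329.7 = 0.57022.
t − 60 = 0.57022^(1/-0.1332) = 0.57022^(-7.508) = 67.848, so t = 127.848.
T = 100·t = 12785 K → 12800 K to the nearest 100 K.
M_estimate = 10⁶/12800 = 78.12; M_reference = 10⁶/5003 = 199.88.
ΔM = 78.12 − 199.88 = -121.76 → -122 mireds.

-122 mireds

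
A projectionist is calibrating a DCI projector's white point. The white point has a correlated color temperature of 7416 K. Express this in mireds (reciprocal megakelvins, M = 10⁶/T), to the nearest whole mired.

135 mireds

M = 10⁶ / 7416 = 134.844 → 135 mireds.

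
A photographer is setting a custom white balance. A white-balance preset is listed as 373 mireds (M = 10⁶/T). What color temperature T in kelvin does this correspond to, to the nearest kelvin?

2681 K

T = 10⁶ / 373 = 2680.97 K → 2681 K.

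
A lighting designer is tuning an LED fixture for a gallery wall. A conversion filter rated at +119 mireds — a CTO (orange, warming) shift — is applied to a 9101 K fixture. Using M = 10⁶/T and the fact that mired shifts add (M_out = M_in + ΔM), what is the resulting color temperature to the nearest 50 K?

4350 K

M_in = 10⁶/9101 = 109.88 mireds.
M_out = 109.88 + (+119) = 228.88 mireds.
T_out = 10⁶/228.88 = 4369.1 K → 4350 K.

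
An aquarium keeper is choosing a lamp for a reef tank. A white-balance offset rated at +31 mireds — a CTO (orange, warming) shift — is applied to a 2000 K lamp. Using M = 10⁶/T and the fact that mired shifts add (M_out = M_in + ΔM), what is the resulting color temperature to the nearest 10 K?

1880 K

M_in = 10⁶/2000 = 500.00 mireds.
M_out = 500.00 + (+31) = 531.00 mireds.
T_out = 10⁶/531.00 = 1883.2 K → 1880 K.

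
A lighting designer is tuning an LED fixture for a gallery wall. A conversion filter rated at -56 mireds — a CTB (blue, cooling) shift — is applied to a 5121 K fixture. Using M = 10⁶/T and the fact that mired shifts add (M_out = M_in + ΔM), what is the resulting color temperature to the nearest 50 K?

7200 K

M_in = 10⁶/5121 = 195.27 mireds.
M_out = 195.27 + (-56) = 139.27 mireds.
T_out = 10⁶/139.27 = 7180.1 K → 7200 K.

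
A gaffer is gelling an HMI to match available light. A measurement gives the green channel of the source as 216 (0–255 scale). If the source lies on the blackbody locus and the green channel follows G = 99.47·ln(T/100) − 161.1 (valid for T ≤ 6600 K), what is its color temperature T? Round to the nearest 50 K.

ln t = (216 + 161.1) / 99.47 = 3.7911.
t = e^3.7911 = 44.305.
T = 100·t = 4430 K → 4450 K to the nearest 50 K.

4450 K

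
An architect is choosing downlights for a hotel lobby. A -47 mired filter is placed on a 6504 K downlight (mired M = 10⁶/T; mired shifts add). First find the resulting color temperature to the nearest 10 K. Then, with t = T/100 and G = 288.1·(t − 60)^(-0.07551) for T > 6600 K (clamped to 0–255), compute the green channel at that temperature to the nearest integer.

M_in = 10⁶/6504 = 153.75; M_out = 153.75 + (-47) = 106.75.
T_out = 10⁶/106.75 = 9367.5 K → 9370 K; t = 93.7.
G = 288.1·(93.7 − 60)^(-0.07551) = 288.1·33.7^(-0.07551) = 288.1·0.76674 = 220.898.
Rounded: 221.

221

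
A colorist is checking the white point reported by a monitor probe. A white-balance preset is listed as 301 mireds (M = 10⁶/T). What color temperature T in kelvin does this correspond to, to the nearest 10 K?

3320 K

T = 10⁶ / 301 = 3322.26 K → 3320 K.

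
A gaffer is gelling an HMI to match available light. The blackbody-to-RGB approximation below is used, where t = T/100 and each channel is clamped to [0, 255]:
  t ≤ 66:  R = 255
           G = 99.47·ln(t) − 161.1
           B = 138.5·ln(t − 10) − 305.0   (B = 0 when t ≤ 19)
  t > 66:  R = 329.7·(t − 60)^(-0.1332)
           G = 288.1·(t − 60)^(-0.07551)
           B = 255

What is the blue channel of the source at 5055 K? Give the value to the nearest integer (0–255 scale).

t = 5055/100 = 50.55; the t ≤ 66 branch applies.
B = 138.5·ln(50.55 − 10) − 305.0 = 138.5·ln 40.55 − 305.0 = 138.5·3.7025 − 305.0 = 207.801.
Rounded: 208.

208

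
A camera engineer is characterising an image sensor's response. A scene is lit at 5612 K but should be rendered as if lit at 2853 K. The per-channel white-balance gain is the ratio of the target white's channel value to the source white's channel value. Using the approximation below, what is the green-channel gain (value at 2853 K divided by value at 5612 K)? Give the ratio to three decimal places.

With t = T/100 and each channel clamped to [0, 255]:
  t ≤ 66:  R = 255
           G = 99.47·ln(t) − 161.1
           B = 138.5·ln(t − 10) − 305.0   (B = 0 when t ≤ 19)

At 5612 K (t = 56.12):
  G = 99.47·ln 56.12 − 161.1 = 99.47·4.0275 − 161.1 = 239.515.
At 2853 K (t = 28.53):
  G = 99.47·ln 28.53 − 161.1 = 99.47·3.3510 − 161.1 = 172.220.
Gain = 172.220 / 239.515 = 0.7190 → 0.719.

0.719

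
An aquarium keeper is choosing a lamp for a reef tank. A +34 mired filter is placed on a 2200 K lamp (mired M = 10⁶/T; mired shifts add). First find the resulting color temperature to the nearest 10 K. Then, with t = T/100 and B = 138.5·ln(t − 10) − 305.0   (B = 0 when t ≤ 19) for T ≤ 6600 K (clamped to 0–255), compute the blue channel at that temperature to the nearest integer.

M_in = 10⁶/2200 = 454.55; M_out = 454.55 + (+34) = 488.55.
T_out = 10⁶/488.55 = 2046.9 K → 2050 K; t = 20.5.
B = 138.5·ln(20.5 − 10) − 305.0 = 138.5·ln 10.5 − 305.0 = 138.5·2.3514 − 305.0 = 20.665.
Rounded: 21.

21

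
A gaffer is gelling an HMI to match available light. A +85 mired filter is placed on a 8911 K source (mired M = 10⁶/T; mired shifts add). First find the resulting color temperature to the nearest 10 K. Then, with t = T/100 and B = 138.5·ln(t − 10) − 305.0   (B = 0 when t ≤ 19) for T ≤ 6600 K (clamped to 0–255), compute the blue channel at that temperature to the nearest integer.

M_in = 10⁶/8911 = 112.22; M_out = 112.22 + (+85) = 197.22.
T_out = 10⁶/197.22 = 5070.5 K → 5070 K; t = 50.7.
B = 138.5·ln(50.7 − 10) − 305.0 = 138.5·ln 40.7 − 305.0 = 138.5·3.7062 − 305.0 = 208.313.
Rounded: 208.

208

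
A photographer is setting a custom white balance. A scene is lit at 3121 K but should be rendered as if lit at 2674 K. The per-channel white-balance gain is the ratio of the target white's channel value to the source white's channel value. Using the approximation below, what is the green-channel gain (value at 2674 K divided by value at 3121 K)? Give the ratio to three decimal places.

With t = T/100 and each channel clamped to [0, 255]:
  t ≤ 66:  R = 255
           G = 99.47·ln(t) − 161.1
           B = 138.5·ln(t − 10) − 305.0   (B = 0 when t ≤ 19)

0.915

At 3121 K (t = 31.21):
  G = 99.47·ln 31.21 − 161.1 = 99.47·3.4407 − 161.1 = 181.150.
At 2674 K (t = 26.74):
  G = 99.47·ln 26.74 − 161.1 = 99.47·3.2862 − 161.1 = 165.774.
Gain = 165.774 / 181.150 = 0.9151 → 0.915.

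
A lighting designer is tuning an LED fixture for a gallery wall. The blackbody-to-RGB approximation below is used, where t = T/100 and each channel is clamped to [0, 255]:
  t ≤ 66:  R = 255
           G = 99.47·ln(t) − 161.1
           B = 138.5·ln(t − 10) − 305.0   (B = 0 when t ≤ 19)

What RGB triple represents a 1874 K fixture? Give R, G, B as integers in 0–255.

t = 1874/100 = 18.74; the t ≤ 66 branch applies.
R = 255 by definition for t ≤ 66.
G = 99.47·ln 18.74 − 161.1 = 99.47·2.9307 − 161.1 = 130.413.
t = 18.74 ≤ 19, so B = 0.
Rounded: (255, 130, 0).

R=255, G=130, B=0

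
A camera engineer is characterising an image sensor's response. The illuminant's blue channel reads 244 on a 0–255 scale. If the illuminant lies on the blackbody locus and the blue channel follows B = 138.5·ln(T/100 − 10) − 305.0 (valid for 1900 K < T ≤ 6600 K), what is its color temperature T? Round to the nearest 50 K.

ln(t − 10) = (244 + 305.0) / 138.5 = 3.9639.
t − 10 = e^3.9639 = 52.662, so t = 62.662.
T = 100·t = 6266 K → 6250 K to the nearest 50 K.

6250 K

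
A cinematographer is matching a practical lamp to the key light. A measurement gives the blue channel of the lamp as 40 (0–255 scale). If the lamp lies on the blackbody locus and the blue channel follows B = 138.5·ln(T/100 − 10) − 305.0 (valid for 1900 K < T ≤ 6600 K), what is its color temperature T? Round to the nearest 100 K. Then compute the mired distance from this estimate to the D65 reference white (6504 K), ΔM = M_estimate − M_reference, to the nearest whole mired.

ln(t − 10) = (40 + 305.0) / 138.5 = 2.4910.
t − 10 = e^2.4910 = 12.073, so t = 22.073.
T = 100·t = 2207 K → 2200 K to the nearest 100 K.
M_estimate = 10⁶/2200 = 454.55; M_reference = 10⁶/6504 = 153.75.
ΔM = 454.55 − 153.75 = 300.79 → +301 mireds.

+301 mireds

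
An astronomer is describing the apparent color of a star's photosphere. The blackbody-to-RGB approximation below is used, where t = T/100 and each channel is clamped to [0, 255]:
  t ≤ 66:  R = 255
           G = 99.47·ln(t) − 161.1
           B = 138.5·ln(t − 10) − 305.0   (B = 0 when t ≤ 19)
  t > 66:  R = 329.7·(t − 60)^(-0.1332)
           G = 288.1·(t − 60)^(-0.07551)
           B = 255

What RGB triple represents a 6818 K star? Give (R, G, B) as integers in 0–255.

t = 6818/100 = 68.18; the t > 66 branch applies.
R = 329.7·(68.18 − 60)^(-0.1332) = 329.7·8.18^(-0.1332) = 329.7·0.75583 = 249.196.
G = 288.1·(68.18 − 60)^(-0.07551) = 288.1·8.18^(-0.07551) = 288.1·0.85325 = 245.822.
B = 255 by definition for t > 66.
Rounded: (249, 246, 255).

(249, 246, 255)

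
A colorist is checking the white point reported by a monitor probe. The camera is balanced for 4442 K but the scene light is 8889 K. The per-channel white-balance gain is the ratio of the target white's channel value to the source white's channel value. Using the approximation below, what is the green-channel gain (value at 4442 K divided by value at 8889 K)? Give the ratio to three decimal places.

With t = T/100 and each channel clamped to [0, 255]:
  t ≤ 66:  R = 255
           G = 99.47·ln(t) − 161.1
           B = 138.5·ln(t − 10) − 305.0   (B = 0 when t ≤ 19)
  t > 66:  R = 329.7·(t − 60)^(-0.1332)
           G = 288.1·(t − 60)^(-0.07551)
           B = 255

0.968

At 8889 K (t = 88.89):
  G = 288.1·(88.89 − 60)^(-0.07551) = 288.1·28.89^(-0.07551) = 288.1·0.77571 = 223.482.
At 4442 K (t = 44.42):
  G = 99.47·ln 44.42 − 161.1 = 99.47·3.7937 − 161.1 = 216.258.
Gain = 216.258 / 223.482 = 0.9677 → 0.968.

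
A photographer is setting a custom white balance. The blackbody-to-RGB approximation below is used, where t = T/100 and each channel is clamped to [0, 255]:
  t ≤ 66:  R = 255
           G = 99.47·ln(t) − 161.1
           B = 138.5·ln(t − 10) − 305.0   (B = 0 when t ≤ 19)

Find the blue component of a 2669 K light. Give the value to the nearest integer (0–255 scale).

85

t = 2669/100 = 26.69; the t ≤ 66 branch applies.
B = 138.5·ln(26.69 − 10) − 305.0 = 138.5·ln 16.69 − 305.0 = 138.5·2.8148 − 305.0 = 84.851.
Rounded: 85.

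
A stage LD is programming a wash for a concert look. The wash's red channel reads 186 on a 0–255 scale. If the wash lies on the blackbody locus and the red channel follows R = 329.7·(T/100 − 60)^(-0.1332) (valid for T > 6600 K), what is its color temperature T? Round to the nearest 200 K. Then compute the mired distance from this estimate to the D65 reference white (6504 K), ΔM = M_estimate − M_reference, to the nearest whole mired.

-79 mireds

(t − 60)^(-0.1332) = 186/329.7 = 0.56415.
t − 60 = 0.56415^(1/-0.1332) = 0.56415^(-7.508) = 73.521, so t = 133.521.
T = 100·t = 13352 K → 13400 K to the nearest 200 K.
M_estimate = 10⁶/13400 = 74.63; M_reference = 10⁶/6504 = 153.75.
ΔM = 74.63 − 153.75 = -79.12 → -79 mireds.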